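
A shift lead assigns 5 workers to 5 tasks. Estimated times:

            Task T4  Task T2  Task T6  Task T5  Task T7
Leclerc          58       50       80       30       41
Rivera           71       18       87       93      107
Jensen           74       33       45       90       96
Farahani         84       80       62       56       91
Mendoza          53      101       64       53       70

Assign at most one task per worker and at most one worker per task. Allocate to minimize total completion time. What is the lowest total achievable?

Minimum total: 213 min

Optimal: Leclerc→Task T7 (41 min), Rivera→Task T2 (18 min), Jensen→Task T6 (45 min), Farahani→Task T5 (56 min), Mendoza→Task T4 (53 min) — total 41+18+45+56+53 = 213 min.
Column-greedy (each task in turn goes to its cheapest remaining worker) gives 237 min, worse by 24.
Next-best assignment: Leclerc→Task T5, Rivera→Task T2, Jensen→Task T6, Farahani→Task T7, Mendoza→Task T4 = 237 min.
Swapping Leclerc↔Jensen (Leclerc→Task T6 80 min, Jensen→Task T7 96 min) adds 90.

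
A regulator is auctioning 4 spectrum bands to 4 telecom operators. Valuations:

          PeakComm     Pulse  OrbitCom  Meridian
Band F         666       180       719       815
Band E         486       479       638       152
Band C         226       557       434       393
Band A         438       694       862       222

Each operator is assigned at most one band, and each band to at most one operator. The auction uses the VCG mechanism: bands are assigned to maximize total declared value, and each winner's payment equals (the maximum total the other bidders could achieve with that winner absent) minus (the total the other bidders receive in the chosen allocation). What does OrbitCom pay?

OrbitCom pays $137M.

Efficient allocation: PeakComm→Band E ($486M), Pulse→Band C ($557M), OrbitCom→Band A ($862M), Meridian→Band F ($815M); total welfare W = $2720M.
OrbitCom receives Band A at value $862M, so the others get W − 862 = $1858M.
Without OrbitCom: best allocation of the remaining 3 bidders over all 4 bands is PeakComm→Band E ($486M), Pulse→Band A ($694M), Meridian→Band F ($815M), total $1995M.
VCG payment = (others' best without OrbitCom) − (others' welfare with OrbitCom) = 1995 − 1858 = $137M.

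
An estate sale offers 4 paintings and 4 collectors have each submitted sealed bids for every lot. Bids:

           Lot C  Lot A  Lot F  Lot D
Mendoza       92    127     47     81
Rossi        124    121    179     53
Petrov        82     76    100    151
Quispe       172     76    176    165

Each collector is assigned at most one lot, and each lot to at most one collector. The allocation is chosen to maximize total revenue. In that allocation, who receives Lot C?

Treat this as an assignment problem: match each collector to one lot.
Optimal: Mendoza→Lot A ($127), Rossi→Lot F ($179), Petrov→Lot D ($151), Quispe→Lot C ($172) — total 127+179+151+172 = $629.
Checked against all permutations: $629 is optimal.
Quispe's own top lot is Lot F ($176), but forcing Quispe→Lot F and reassigning the rest optimally gives only $578 — worse by 51.

Quispe receives Lot C.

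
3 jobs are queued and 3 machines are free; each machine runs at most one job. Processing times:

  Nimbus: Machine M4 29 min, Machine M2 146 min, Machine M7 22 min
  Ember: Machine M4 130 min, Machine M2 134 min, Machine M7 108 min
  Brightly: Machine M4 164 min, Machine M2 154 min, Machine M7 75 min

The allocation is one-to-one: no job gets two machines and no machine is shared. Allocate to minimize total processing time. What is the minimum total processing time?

Optimal: Nimbus→Machine M4 (29 min), Ember→Machine M2 (134 min), Brightly→Machine M7 (75 min) — total 29+134+75 = 238 min.
Min-entry greedy (repeatedly take the single cheapest remaining cell) gives 306 min, worse by 68.
Checked against all permutations: 238 min is optimal.

Min total: 238 min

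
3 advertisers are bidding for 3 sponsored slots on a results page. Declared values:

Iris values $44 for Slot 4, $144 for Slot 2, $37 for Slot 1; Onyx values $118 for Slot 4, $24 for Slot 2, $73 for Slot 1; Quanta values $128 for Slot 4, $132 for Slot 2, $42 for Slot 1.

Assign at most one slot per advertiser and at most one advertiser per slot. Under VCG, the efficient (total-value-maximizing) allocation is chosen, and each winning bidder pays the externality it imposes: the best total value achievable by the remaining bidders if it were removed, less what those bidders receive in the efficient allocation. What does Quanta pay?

Quanta pays $45.

Efficient allocation: Iris→Slot 2 ($144), Onyx→Slot 1 ($73), Quanta→Slot 4 ($128); total welfare W = $345.
Quanta receives Slot 4 at value $128, so the others get W − 128 = $217.
Without Quanta: best allocation of the remaining 2 bidders over all 3 slots is Iris→Slot 2 ($144), Onyx→Slot 4 ($118), total $262.
VCG payment = (others' best without Quanta) − (others' welfare with Quanta) = 262 − 217 = $45.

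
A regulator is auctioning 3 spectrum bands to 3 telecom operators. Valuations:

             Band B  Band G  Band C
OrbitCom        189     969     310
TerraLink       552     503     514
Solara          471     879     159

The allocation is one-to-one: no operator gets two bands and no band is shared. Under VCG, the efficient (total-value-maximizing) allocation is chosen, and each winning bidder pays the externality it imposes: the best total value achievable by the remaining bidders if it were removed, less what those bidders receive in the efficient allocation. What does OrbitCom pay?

OrbitCom pays $446M.

Efficient allocation: OrbitCom→Band G ($969M), TerraLink→Band C ($514M), Solara→Band B ($471M); total welfare W = $1954M.
OrbitCom receives Band G at value $969M, so the others get W − 969 = $985M.
Without OrbitCom: best allocation of the remaining 2 bidders over all 3 bands is TerraLink→Band B ($552M), Solara→Band G ($879M), total $1431M.
VCG payment = (others' best without OrbitCom) − (others' welfare with OrbitCom) = 1431 − 985 = $446M.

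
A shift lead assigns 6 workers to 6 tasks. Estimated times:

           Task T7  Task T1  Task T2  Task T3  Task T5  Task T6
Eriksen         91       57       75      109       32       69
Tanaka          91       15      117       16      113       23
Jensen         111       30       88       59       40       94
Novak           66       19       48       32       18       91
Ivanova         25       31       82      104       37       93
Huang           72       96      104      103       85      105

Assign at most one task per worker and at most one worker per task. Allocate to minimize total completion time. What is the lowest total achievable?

This is the linear assignment problem.
Optimal: Eriksen→Task T5 (32 min), Tanaka→Task T6 (23 min), Jensen→Task T1 (30 min), Novak→Task T3 (32 min), Ivanova→Task T7 (25 min), Huang→Task T2 (104 min) — total 32+23+30+32+25+104 = 246 min.
Row-greedy (each worker in turn takes its cheapest remaining task) gives 284 min, worse by 38.
Next-best assignment: Eriksen→Task T5, Tanaka→Task T3, Jensen→Task T1, Novak→Task T2, Ivanova→Task T7, Huang→Task T6 = 256 min.

Min total: 246 min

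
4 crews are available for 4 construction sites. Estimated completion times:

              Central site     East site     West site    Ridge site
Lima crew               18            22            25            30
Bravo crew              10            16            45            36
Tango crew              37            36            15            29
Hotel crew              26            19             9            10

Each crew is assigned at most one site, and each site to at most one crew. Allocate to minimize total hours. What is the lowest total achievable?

Optimal: Lima crew→East site (22 hours), Bravo crew→Central site (10 hours), Tango crew→West site (15 hours), Hotel crew→Ridge site (10 hours) — total 22+10+15+10 = 57 hours.
Column-greedy (each site in turn goes to its cheapest remaining crew) gives 74 hours, worse by 17.
Next-best assignment: Lima crew→Central site, Bravo crew→East site, Tango crew→West site, Hotel crew→Ridge site = 59 hours.

Minimum total: 57 hours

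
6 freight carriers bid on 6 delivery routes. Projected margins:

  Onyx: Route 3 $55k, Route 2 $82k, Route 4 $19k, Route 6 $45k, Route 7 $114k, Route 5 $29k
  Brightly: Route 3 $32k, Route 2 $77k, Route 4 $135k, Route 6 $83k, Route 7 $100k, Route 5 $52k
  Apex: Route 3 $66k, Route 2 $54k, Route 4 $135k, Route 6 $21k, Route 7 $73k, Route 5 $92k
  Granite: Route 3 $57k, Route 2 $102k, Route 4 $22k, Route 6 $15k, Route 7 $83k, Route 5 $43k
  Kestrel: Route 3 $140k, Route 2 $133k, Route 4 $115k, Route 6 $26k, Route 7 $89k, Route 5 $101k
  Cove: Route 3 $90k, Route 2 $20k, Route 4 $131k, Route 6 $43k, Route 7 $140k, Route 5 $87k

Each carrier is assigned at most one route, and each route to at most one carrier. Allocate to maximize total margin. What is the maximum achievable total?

Maximum total: $662k

Optimal: Onyx→Route 7 ($114k), Brightly→Route 6 ($83k), Apex→Route 5 ($92k), Granite→Route 2 ($102k), Kestrel→Route 3 ($140k), Cove→Route 4 ($131k) — total 114+83+92+102+140+131 = $662k.
Row-greedy (each carrier in turn takes its best remaining route) gives $626k, worse by 36.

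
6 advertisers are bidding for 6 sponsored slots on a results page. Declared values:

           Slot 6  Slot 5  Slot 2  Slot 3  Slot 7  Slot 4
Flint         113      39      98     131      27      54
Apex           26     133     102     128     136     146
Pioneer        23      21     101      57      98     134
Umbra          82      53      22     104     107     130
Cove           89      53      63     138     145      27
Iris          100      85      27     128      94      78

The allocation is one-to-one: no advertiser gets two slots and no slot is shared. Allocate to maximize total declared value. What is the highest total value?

Max total: $750

Optimal: Flint→Slot 6 ($113), Apex→Slot 5 ($133), Pioneer→Slot 2 ($101), Umbra→Slot 4 ($130), Cove→Slot 7 ($145), Iris→Slot 3 ($128) — total 113+133+101+130+145+128 = $750.
Column-greedy (each slot in turn goes to its best remaining advertiser) gives $670, worse by 80.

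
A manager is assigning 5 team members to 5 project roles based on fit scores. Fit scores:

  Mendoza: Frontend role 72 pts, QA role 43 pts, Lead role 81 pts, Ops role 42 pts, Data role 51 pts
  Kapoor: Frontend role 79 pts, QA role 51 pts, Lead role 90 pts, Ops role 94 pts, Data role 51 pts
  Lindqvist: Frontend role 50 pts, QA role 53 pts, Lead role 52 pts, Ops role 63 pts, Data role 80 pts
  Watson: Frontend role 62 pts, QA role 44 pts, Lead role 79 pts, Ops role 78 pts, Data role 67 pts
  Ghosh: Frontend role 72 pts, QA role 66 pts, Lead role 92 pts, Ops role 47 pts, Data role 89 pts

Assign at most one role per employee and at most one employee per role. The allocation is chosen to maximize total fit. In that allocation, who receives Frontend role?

Mendoza receives Frontend role.

This is the linear assignment problem.
Optimal: Mendoza→Frontend role (72 pts), Kapoor→Ops role (94 pts), Lindqvist→Data role (80 pts), Watson→Lead role (79 pts), Ghosh→QA role (66 pts) — total 72+94+80+79+66 = 391 pts.
Max-entry greedy (repeatedly take the single best remaining cell) gives 382 pts, worse by 9.
Next-best assignment: Mendoza→Frontend role, Kapoor→Ops role, Lindqvist→QA role, Watson→Lead role, Ghosh→Data role = 387 pts.
Mendoza's own top role is Lead role (81 pts), but forcing Mendoza→Lead role and reassigning the rest optimally gives only 384 pts — worse by 7.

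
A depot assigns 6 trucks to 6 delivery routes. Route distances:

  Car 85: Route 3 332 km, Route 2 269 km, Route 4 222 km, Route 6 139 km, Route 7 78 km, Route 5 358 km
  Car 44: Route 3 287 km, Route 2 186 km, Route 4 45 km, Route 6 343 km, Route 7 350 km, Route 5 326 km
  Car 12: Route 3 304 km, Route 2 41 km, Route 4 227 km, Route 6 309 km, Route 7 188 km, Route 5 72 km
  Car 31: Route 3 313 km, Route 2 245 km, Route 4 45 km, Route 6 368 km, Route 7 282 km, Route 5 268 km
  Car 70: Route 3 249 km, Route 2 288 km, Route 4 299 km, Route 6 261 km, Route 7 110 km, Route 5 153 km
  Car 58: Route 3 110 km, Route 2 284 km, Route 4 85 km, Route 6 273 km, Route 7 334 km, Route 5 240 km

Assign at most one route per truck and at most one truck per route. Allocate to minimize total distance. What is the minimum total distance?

Treat this as an assignment problem: match each truck to one route.
Optimal: Car 85→Route 6 (139 km), Car 44→Route 2 (186 km), Car 12→Route 5 (72 km), Car 31→Route 4 (45 km), Car 70→Route 7 (110 km), Car 58→Route 3 (110 km) — total 139+186+72+45+110+110 = 662 km.
Column-greedy (each route in turn goes to its cheapest remaining truck) gives 713 km, worse by 51.

Minimum total: 662 km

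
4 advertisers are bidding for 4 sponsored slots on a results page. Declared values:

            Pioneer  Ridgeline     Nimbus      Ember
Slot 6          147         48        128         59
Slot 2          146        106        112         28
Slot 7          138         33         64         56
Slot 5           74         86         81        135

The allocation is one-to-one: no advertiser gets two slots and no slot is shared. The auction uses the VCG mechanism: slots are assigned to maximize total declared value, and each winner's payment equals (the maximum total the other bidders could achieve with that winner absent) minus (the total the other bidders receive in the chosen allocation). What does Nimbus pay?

Efficient allocation: Pioneer→Slot 7 ($138), Ridgeline→Slot 2 ($106), Nimbus→Slot 6 ($128), Ember→Slot 5 ($135); total welfare W = $507.
Nimbus receives Slot 6 at value $128, so the others get W − 128 = $379.
Without Nimbus: best allocation of the remaining 3 bidders over all 4 slots is Pioneer→Slot 6 ($147), Ridgeline→Slot 2 ($106), Ember→Slot 5 ($135), total $388.
VCG payment = (others' best without Nimbus) − (others' welfare with Nimbus) = 388 − 379 = $9.

Nimbus pays $9.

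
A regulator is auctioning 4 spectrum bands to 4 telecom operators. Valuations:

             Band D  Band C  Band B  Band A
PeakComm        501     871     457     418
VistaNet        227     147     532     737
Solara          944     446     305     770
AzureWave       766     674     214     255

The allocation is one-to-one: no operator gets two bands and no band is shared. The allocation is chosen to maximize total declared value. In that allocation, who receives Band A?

Optimal: PeakComm→Band C ($871M), VistaNet→Band B ($532M), Solara→Band A ($770M), AzureWave→Band D ($766M) — total 871+532+770+766 = $2939M.
Column-greedy (each band in turn goes to its best remaining operator) gives $2602M, worse by 337.
Swapping AzureWave↔PeakComm (AzureWave→Band C $674M, PeakComm→Band D $501M) loses 462.
Solara's own top band is Band D ($944M), but forcing Solara→Band D and reassigning the rest optimally gives only $2812M — worse by 127.

Solara receives Band A.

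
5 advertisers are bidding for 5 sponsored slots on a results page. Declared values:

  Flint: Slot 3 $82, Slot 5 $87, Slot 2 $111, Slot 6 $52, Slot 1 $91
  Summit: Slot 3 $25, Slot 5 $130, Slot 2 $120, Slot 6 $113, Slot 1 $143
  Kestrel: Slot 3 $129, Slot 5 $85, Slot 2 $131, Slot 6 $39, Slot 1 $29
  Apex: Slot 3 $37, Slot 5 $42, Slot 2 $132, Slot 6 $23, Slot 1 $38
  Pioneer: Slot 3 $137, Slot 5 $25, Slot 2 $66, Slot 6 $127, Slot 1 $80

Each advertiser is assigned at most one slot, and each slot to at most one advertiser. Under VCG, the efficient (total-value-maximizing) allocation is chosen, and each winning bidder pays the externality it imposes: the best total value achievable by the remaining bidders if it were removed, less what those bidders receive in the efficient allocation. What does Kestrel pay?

Kestrel pays $10.

Efficient allocation: Flint→Slot 5 ($87), Summit→Slot 1 ($143), Kestrel→Slot 3 ($129), Apex→Slot 2 ($132), Pioneer→Slot 6 ($127); total welfare W = $618.
Kestrel receives Slot 3 at value $129, so the others get W − 129 = $489.
Without Kestrel: best allocation of the remaining 4 bidders over all 5 slots is Flint→Slot 5 ($87), Summit→Slot 1 ($143), Apex→Slot 2 ($132), Pioneer→Slot 3 ($137), total $499.
VCG payment = (others' best without Kestrel) − (others' welfare with Kestrel) = 499 − 489 = $10.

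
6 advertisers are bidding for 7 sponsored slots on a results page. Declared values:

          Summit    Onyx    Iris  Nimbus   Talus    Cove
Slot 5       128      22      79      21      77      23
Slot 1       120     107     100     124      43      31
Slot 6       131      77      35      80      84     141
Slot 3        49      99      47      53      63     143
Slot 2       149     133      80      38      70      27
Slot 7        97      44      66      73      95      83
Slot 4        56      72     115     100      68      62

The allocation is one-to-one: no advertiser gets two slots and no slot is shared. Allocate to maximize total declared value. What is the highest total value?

Max total: $741

Treat this as an assignment problem: match each advertiser to one slot.
Optimal: Summit→Slot 6 ($131), Onyx→Slot 2 ($133), Iris→Slot 4 ($115), Nimbus→Slot 1 ($124), Talus→Slot 7 ($95), Cove→Slot 3 ($143) — total 131+133+115+124+95+143 = $741.
Max-entry greedy (repeatedly take the single best remaining cell) gives $703, worse by 38.
Next-best assignment: Summit→Slot 5, Onyx→Slot 2, Iris→Slot 4, Nimbus→Slot 1, Talus→Slot 7, Cove→Slot 3 = $738.
Swapping Nimbus↔Talus (Nimbus→Slot 7 $73, Talus→Slot 1 $43) loses 103.
Every other assignment is strictly worse.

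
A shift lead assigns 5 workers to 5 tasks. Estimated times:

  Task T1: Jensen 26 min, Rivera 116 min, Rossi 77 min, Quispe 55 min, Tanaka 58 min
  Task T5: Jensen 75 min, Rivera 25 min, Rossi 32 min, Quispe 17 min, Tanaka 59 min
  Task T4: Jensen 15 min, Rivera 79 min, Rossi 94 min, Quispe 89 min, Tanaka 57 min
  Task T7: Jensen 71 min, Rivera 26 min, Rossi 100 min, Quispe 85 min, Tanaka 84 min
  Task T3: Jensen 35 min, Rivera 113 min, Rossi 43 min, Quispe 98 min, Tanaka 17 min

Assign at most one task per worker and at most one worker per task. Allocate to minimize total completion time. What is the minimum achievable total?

Optimal: Jensen→Task T4 (15 min), Rivera→Task T7 (26 min), Rossi→Task T5 (32 min), Quispe→Task T1 (55 min), Tanaka→Task T3 (17 min) — total 15+26+32+55+17 = 145 min.
Column-greedy (each task in turn goes to its cheapest remaining worker) gives 169 min, worse by 24.
Checked against all permutations: 145 min is optimal.

Min total: 145 min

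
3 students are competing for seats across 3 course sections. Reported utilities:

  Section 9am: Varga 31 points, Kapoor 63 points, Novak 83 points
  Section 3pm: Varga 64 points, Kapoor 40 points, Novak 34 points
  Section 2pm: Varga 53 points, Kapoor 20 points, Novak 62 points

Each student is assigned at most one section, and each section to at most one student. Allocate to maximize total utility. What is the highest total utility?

Treat this as an assignment problem: match each student to one section.
Optimal: Varga→Section 3pm (64 points), Kapoor→Section 9am (63 points), Novak→Section 2pm (62 points) — total 64+63+62 = 189 points.
Column-greedy (each section in turn goes to its best remaining student) gives 167 points, worse by 22.
Every other assignment is strictly worse.

Max total: 189 points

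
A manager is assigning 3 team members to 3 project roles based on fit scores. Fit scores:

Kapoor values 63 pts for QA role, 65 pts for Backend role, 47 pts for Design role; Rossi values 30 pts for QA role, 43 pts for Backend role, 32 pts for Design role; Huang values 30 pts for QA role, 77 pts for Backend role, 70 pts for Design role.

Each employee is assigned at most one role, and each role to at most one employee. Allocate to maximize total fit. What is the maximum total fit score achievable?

Optimal: Kapoor→QA role (63 pts), Rossi→Backend role (43 pts), Huang→Design role (70 pts) — total 63+43+70 = 176 pts.
Next-best assignment: Kapoor→QA role, Rossi→Design role, Huang→Backend role = 172 pts.

Maximum total: 176 pts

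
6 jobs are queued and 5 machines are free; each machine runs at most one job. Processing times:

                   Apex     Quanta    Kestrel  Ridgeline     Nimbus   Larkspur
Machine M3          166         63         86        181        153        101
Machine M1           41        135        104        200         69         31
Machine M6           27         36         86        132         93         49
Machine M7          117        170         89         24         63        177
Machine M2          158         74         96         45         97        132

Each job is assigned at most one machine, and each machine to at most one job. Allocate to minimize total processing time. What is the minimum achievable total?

This is the linear assignment problem.
Optimal: Quanta→Machine M3 (63 min), Larkspur→Machine M1 (31 min), Apex→Machine M6 (27 min), Nimbus→Machine M7 (63 min), Ridgeline→Machine M2 (45 min) — total 63+31+27+63+45 = 229 min.
Row-greedy (each job in turn takes its cheapest remaining machine) gives 293 min, worse by 64.
Next-best assignment: Quanta→Machine M3, Larkspur→Machine M1, Apex→Machine M6, Ridgeline→Machine M7, Kestrel→Machine M2 = 241 min.
Every other assignment is strictly worse.

Minimum total: 229 min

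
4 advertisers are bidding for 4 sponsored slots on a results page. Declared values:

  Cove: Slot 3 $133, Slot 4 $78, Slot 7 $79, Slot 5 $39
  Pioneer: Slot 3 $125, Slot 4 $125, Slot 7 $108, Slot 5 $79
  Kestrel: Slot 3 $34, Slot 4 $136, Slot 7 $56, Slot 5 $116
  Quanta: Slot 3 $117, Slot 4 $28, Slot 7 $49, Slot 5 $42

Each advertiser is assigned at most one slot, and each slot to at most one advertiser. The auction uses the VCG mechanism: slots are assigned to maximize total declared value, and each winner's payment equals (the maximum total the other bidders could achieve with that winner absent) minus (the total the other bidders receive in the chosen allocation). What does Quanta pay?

Efficient allocation: Cove→Slot 7 ($79), Pioneer→Slot 4 ($125), Kestrel→Slot 5 ($116), Quanta→Slot 3 ($117); total welfare W = $437.
Quanta receives Slot 3 at value $117, so the others get W − 117 = $320.
Without Quanta: best allocation of the remaining 3 bidders over all 4 slots is Cove→Slot 3 ($133), Pioneer→Slot 7 ($108), Kestrel→Slot 4 ($136), total $377.
VCG payment = (others' best without Quanta) − (others' welfare with Quanta) = 377 − 320 = $57.

Quanta pays $57.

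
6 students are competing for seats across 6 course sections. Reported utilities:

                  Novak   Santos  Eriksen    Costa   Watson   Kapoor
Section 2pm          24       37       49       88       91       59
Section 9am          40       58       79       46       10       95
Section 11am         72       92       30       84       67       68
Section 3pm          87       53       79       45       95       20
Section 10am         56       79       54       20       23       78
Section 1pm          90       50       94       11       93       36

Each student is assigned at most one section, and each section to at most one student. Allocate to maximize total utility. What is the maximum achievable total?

Optimal: Novak→Section 3pm (87 points), Santos→Section 10am (79 points), Eriksen→Section 1pm (94 points), Costa→Section 11am (84 points), Watson→Section 2pm (91 points), Kapoor→Section 9am (95 points) — total 87+79+94+84+91+95 = 530 points.
Row-greedy (each student in turn takes its best remaining section) gives 522 points, worse by 8.

Maximum total: 530 points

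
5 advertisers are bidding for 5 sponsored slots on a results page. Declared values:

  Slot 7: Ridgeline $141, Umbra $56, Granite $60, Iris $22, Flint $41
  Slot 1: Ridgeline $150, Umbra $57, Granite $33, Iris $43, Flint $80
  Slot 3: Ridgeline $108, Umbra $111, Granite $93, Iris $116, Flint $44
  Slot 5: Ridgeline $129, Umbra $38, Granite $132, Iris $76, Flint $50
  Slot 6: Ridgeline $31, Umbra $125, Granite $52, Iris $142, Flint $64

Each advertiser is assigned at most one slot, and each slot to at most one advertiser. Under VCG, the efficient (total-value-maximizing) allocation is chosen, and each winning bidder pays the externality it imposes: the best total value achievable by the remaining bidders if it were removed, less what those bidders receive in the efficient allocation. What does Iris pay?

Efficient allocation: Ridgeline→Slot 7 ($141), Umbra→Slot 3 ($111), Granite→Slot 5 ($132), Iris→Slot 6 ($142), Flint→Slot 1 ($80); total welfare W = $606.
Iris receives Slot 6 at value $142, so the others get W − 142 = $464.
Without Iris: best allocation of the remaining 4 bidders over all 5 slots is Ridgeline→Slot 7 ($141), Umbra→Slot 6 ($125), Granite→Slot 5 ($132), Flint→Slot 1 ($80), total $478.
VCG payment = (others' best without Iris) − (others' welfare with Iris) = 478 − 464 = $14.

Iris pays $14.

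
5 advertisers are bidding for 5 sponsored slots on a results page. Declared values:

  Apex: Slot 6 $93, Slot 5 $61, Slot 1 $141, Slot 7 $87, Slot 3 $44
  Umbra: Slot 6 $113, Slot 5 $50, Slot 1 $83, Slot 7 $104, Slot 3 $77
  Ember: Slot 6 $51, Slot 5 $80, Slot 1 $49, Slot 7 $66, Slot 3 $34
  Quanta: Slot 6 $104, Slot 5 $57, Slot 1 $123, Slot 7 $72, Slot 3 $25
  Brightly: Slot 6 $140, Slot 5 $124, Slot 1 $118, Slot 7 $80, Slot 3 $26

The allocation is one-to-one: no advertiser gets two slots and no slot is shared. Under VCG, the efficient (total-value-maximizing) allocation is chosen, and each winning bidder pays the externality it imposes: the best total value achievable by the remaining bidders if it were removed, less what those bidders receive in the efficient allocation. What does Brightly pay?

Brightly pays $41.

Efficient allocation: Apex→Slot 1 ($141), Umbra→Slot 3 ($77), Ember→Slot 7 ($66), Quanta→Slot 6 ($104), Brightly→Slot 5 ($124); total welfare W = $512.
Brightly receives Slot 5 at value $124, so the others get W − 124 = $388.
Without Brightly: best allocation of the remaining 4 bidders over all 5 slots is Apex→Slot 1 ($141), Umbra→Slot 7 ($104), Ember→Slot 5 ($80), Quanta→Slot 6 ($104), total $429.
VCG payment = (others' best without Brightly) − (others' welfare with Brightly) = 429 − 388 = $41.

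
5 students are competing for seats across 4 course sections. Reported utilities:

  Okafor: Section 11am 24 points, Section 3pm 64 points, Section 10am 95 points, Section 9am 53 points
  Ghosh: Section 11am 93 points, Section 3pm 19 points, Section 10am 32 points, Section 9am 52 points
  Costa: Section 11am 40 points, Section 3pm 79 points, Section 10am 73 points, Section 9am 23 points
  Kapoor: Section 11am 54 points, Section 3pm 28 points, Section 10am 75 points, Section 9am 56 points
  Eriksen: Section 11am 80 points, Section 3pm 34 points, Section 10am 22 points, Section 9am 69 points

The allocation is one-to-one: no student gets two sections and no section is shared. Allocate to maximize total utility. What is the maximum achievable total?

Optimal: Ghosh→Section 11am (93 points), Costa→Section 3pm (79 points), Okafor→Section 10am (95 points), Eriksen→Section 9am (69 points) — total 93+79+95+69 = 336 points.
Row-greedy (each student in turn takes its best remaining section) gives 323 points, worse by 13.
Next-best assignment: Ghosh→Section 11am, Costa→Section 3pm, Okafor→Section 10am, Kapoor→Section 9am = 323 points.
No other one-to-one assignment exceeds 336 points.

Maximum total: 336 points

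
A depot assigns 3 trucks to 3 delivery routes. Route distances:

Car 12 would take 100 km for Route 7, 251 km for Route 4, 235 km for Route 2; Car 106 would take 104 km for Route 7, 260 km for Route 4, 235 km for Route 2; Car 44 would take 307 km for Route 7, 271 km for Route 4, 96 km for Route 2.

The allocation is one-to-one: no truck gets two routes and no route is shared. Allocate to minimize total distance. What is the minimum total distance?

Minimum total: 451 km

Optimal: Car 12→Route 4 (251 km), Car 106→Route 7 (104 km), Car 44→Route 2 (96 km) — total 251+104+96 = 451 km.
Next-best assignment: Car 12→Route 7, Car 106→Route 4, Car 44→Route 2 = 456 km.
Checked against all permutations: 451 km is optimal.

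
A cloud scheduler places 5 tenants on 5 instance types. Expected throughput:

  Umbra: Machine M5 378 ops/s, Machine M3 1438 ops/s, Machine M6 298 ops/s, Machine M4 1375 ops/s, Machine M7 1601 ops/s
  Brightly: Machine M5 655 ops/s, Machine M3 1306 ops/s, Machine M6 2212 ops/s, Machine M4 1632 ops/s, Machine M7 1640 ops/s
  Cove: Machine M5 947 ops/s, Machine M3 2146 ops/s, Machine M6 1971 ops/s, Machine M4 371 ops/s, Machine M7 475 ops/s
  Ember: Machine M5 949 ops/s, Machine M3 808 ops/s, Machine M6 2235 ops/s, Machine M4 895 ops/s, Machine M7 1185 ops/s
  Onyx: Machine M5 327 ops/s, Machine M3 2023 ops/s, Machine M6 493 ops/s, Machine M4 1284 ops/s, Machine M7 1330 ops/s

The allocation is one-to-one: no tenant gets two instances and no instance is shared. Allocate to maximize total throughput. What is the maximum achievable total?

This is the linear assignment problem.
Optimal: Umbra→Machine M7 (1601 ops/s), Brightly→Machine M4 (1632 ops/s), Cove→Machine M5 (947 ops/s), Ember→Machine M6 (2235 ops/s), Onyx→Machine M3 (2023 ops/s) — total 1601+1632+947+2235+2023 = 8438 ops/s.
Max-entry greedy (repeatedly take the single best remaining cell) gives 7723 ops/s, worse by 715.

Maximum total: 8438 ops/s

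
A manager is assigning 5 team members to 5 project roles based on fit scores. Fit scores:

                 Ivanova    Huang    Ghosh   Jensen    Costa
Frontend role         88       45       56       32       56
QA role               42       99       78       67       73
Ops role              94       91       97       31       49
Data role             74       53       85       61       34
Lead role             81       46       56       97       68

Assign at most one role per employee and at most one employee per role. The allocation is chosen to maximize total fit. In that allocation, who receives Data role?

Ghosh receives Data role.

Optimal: Ivanova→Frontend role (88 pts), Huang→Ops role (91 pts), Ghosh→Data role (85 pts), Jensen→Lead role (97 pts), Costa→QA role (73 pts) — total 88+91+85+97+73 = 434 pts.
Max-entry greedy (repeatedly take the single best remaining cell) gives 415 pts, worse by 19.
Ghosh's own top role is Ops role (97 pts), but forcing Ghosh→Ops role and reassigning the rest optimally gives only 423 pts — worse by 11.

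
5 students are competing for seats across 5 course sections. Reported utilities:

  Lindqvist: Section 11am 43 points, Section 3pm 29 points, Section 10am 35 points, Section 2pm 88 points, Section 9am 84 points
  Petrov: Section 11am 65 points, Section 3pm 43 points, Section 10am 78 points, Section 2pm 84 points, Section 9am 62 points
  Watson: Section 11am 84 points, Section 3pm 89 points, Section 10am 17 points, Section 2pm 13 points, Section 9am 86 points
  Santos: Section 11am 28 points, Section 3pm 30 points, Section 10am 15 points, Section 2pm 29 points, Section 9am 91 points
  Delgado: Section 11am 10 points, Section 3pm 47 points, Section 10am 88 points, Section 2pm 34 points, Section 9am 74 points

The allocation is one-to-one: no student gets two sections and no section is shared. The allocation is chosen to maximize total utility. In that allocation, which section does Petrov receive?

Petrov receives Section 11am.

Optimal: Lindqvist→Section 2pm (88 points), Petrov→Section 11am (65 points), Watson→Section 3pm (89 points), Santos→Section 9am (91 points), Delgado→Section 10am (88 points) — total 88+65+89+91+88 = 421 points.
Row-greedy (each student in turn takes its best remaining section) gives 356 points, worse by 65.
Every other assignment is strictly worse.
Petrov's own top section is Section 2pm (84 points), but forcing Petrov→Section 2pm and reassigning the rest optimally gives only 395 points — worse by 26.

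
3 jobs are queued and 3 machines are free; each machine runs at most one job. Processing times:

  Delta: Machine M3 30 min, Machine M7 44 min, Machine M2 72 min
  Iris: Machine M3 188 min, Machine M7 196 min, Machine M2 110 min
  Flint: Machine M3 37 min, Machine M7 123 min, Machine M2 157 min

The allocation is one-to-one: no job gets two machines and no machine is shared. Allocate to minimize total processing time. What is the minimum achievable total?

Min total: 191 min

Optimal: Delta→Machine M7 (44 min), Iris→Machine M2 (110 min), Flint→Machine M3 (37 min) — total 44+110+37 = 191 min.
Column-greedy (each machine in turn goes to its cheapest remaining job) gives 263 min, worse by 72.
Swapping Delta↔Flint (Delta→Machine M3 30 min, Flint→Machine M7 123 min) adds 72.
Every other assignment is strictly worse.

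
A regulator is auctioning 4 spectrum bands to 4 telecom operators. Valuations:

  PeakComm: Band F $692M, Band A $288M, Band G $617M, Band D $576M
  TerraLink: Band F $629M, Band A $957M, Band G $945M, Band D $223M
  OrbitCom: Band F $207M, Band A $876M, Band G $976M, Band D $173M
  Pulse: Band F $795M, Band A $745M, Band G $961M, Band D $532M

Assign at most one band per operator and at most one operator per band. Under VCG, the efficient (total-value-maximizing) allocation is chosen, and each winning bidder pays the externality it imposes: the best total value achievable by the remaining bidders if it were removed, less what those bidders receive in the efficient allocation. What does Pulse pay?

Efficient allocation: PeakComm→Band D ($576M), TerraLink→Band A ($957M), OrbitCom→Band G ($976M), Pulse→Band F ($795M); total welfare W = $3304M.
Pulse receives Band F at value $795M, so the others get W − 795 = $2509M.
Without Pulse: best allocation of the remaining 3 bidders over all 4 bands is PeakComm→Band F ($692M), TerraLink→Band A ($957M), OrbitCom→Band G ($976M), total $2625M.
VCG payment = (others' best without Pulse) − (others' welfare with Pulse) = 2625 − 2509 = $116M.

Pulse pays $116M.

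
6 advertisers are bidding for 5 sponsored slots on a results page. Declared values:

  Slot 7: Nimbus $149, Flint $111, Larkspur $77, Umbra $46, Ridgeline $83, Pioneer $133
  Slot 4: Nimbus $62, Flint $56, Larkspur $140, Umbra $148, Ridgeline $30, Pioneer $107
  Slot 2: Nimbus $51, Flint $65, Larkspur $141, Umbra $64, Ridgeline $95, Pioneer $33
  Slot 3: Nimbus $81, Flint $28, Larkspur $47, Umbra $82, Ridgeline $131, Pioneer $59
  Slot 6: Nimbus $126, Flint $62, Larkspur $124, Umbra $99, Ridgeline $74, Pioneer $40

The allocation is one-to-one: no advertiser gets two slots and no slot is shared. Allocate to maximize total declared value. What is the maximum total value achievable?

Optimal: Pioneer→Slot 7 ($133), Umbra→Slot 4 ($148), Larkspur→Slot 2 ($141), Ridgeline→Slot 3 ($131), Nimbus→Slot 6 ($126) — total 133+148+141+131+126 = $679.
Row-greedy (each advertiser in turn takes its best remaining slot) gives $584, worse by 95.
Next-best assignment: Flint→Slot 7, Umbra→Slot 4, Larkspur→Slot 2, Ridgeline→Slot 3, Nimbus→Slot 6 = $657.
Checked against all permutations: $679 is optimal.

Max total: $679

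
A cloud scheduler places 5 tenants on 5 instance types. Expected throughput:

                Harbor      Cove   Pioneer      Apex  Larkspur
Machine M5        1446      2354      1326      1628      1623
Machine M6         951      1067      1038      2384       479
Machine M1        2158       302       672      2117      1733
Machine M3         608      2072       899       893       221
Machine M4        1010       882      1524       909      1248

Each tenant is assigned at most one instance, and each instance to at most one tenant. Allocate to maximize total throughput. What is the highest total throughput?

Max total: 9761 ops/s

Optimal: Harbor→Machine M1 (2158 ops/s), Cove→Machine M3 (2072 ops/s), Pioneer→Machine M4 (1524 ops/s), Apex→Machine M6 (2384 ops/s), Larkspur→Machine M5 (1623 ops/s) — total 2158+2072+1524+2384+1623 = 9761 ops/s.
Max-entry greedy (repeatedly take the single best remaining cell) gives 8641 ops/s, worse by 1120.
Next-best assignment: Harbor→Machine M1, Cove→Machine M3, Pioneer→Machine M5, Apex→Machine M6, Larkspur→Machine M4 = 9188 ops/s.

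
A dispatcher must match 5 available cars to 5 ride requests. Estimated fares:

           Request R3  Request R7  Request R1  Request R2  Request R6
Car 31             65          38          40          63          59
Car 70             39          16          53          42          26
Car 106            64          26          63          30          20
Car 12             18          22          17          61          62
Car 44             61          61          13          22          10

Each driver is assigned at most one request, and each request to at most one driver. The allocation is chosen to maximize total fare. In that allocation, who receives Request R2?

Car 31 receives Request R2.

Optimal: Car 31→Request R2 ($63), Car 70→Request R1 ($53), Car 106→Request R3 ($64), Car 12→Request R6 ($62), Car 44→Request R7 ($61) — total 63+53+64+62+61 = $303.
Column-greedy (each request in turn goes to its best remaining driver) gives $276, worse by 27.
Every other assignment is strictly worse.
Car 31's own top request is Request R3 ($65), but forcing Car 31→Request R3 and reassigning the rest optimally gives only $293 — worse by 10.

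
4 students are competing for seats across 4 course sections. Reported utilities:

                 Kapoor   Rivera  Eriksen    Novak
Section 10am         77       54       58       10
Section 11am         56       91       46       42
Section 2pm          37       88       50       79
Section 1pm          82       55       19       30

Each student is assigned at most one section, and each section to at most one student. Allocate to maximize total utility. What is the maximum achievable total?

Maximum total: 310 points

This is the linear assignment problem.
Optimal: Kapoor→Section 1pm (82 points), Rivera→Section 11am (91 points), Eriksen→Section 10am (58 points), Novak→Section 2pm (79 points) — total 82+91+58+79 = 310 points.
Column-greedy (each section in turn goes to its best remaining student) gives 266 points, worse by 44.
Next-best assignment: Kapoor→Section 1pm, Rivera→Section 2pm, Eriksen→Section 10am, Novak→Section 11am = 270 points.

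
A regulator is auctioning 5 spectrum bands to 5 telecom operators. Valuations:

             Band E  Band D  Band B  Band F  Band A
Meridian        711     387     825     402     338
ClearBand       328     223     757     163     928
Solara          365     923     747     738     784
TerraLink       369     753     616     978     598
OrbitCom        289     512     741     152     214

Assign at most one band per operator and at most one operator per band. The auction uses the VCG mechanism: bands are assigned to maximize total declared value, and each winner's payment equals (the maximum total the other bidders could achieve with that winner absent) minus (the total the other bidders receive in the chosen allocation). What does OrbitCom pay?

OrbitCom pays $114M.

Efficient allocation: Meridian→Band E ($711M), ClearBand→Band A ($928M), Solara→Band D ($923M), TerraLink→Band F ($978M), OrbitCom→Band B ($741M); total welfare W = $4281M.
OrbitCom receives Band B at value $741M, so the others get W − 741 = $3540M.
Without OrbitCom: best allocation of the remaining 4 bidders over all 5 bands is Meridian→Band B ($825M), ClearBand→Band A ($928M), Solara→Band D ($923M), TerraLink→Band F ($978M), total $3654M.
VCG payment = (others' best without OrbitCom) − (others' welfare with OrbitCom) = 3654 − 3540 = $114M.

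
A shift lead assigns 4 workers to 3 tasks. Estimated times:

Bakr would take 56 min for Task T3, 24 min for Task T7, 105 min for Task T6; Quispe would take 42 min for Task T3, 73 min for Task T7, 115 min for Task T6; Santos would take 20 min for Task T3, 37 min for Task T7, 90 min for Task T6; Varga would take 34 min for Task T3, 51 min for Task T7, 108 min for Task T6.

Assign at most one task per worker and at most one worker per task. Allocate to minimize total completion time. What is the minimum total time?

Min total: 148 min

Optimal: Varga→Task T3 (34 min), Bakr→Task T7 (24 min), Santos→Task T6 (90 min) — total 34+24+90 = 148 min.
Row-greedy (each worker in turn takes its cheapest remaining task) gives 156 min, worse by 8.
Swapping Bakr↔Santos (Bakr→Task T6 105 min, Santos→Task T7 37 min) adds 28.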